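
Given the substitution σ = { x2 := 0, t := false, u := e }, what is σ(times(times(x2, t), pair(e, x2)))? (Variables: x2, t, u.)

times(times(0, false), pair(e, 0))

Replace each occurrence of x2 with 0.
Replace each occurrence of t with false.
Result: times(times(0, false), pair(e, 0)).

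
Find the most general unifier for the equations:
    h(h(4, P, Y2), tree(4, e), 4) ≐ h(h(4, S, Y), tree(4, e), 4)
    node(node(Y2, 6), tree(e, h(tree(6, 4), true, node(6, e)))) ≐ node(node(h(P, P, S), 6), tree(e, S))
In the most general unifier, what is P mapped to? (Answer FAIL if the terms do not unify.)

h(tree(6, 4), true, node(6, e))

Decompose h/3: h(4, P, Y2) ≐ h(4, S, Y),  tree(4, e) ≐ tree(4, e),  4 ≐ 4.
Decompose h/3: 4 ≐ 4,  P ≐ S,  Y2 ≐ Y.
Delete trivial equation 4 ≐ 4.
Bind P := S; substituting into the one remaining equation that mentions P gives: node(node(Y2, 6), tree(e, h(tree(6, 4), true, node(6, e)))) ≐ node(node(h(S, S, S), 6), tree(e, S)).
Bind Y2 := Y; substituting into the one remaining equation that mentions Y2 gives: node(node(Y, 6), tree(e, h(tree(6, 4), true, node(6, e)))) ≐ node(node(h(S, S, S), 6), tree(e, S)).
Delete trivial equation tree(4, e) ≐ tree(4, e).
Delete trivial equation 4 ≐ 4.
Decompose node/2: node(Y, 6) ≐ node(h(S, S, S), 6),  tree(e, h(tree(6, 4), true, node(6, e))) ≐ tree(e, S).
Decompose node/2: Y ≐ h(S, S, S),  6 ≐ 6.
Bind Y := h(S, S, S); no other remaining equation mentions Y. Substituting into the earlier binding gives Y2 := h(S, S, S).
Delete trivial equation 6 ≐ 6.
Decompose tree/2: e ≐ e,  h(tree(6, 4), true, node(6, e)) ≐ S.
Delete trivial equation e ≐ e.
Bind S := h(tree(6, 4), true, node(6, e)). Substituting into the earlier bindings gives P := h(tree(6, 4), true, node(6, e)), Y2 := h(h(tree(6, 4), true, node(6, e)), h(tree(6, 4), true, node(6, e)), h(tree(6, 4), true, node(6, e))), Y := h(h(tree(6, 4), true, node(6, e)), h(tree(6, 4), true, node(6, e)), h(tree(6, 4), true, node(6, e))).
MGU = { P := h(tree(6, 4), true, node(6, e)), Y2 := h(h(tree(6, 4), true, node(6, e)), h(tree(6, 4), true, node(6, e)), h(tree(6, 4), true, node(6, e))), Y := h(h(tree(6, 4), true, node(6, e)), h(tree(6, 4), true, node(6, e)), h(tree(6, 4), true, node(6, e))), S := h(tree(6, 4), true, node(6, e)) }, so P := h(tree(6, 4), true, node(6, e)).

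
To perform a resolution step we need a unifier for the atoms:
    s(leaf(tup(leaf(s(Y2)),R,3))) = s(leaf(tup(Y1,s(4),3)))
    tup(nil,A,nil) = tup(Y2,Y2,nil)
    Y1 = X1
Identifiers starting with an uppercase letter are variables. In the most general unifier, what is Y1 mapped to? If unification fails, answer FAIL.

Decompose s/1: leaf(tup(leaf(s(Y2)),R,3)) = leaf(tup(Y1,s(4),3)).
Decompose leaf/1: tup(leaf(s(Y2)),R,3) = tup(Y1,s(4),3).
Decompose tup/3: leaf(s(Y2)) = Y1,  R = s(4),  3 = 3.
Bind Y1 := leaf(s(Y2)); substituting into the one remaining equation that mentions Y1 gives: leaf(s(Y2)) = X1.
Bind R := s(4); no other remaining equation mentions R.
Delete trivial equation 3 = 3.
Decompose tup/3: nil = Y2,  A = Y2,  nil = nil.
Bind Y2 := nil; substituting into the 2 remaining equations that mention Y2 gives: A = nil,  leaf(s(nil)) = X1. Substituting into the earlier binding gives Y1 := leaf(s(nil)).
Bind A := nil; no other remaining equation mentions A.
Delete trivial equation nil = nil.
Bind X1 := leaf(s(nil)).
MGU = { Y1 := leaf(s(nil)), R := s(4), Y2 := nil, A := nil, X1 := leaf(s(nil)) }, so Y1 := leaf(s(nil)).

leaf(s(nil))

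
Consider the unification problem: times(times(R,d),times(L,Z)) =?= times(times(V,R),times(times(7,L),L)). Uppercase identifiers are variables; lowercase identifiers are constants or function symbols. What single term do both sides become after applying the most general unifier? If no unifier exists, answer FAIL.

FAIL

Decompose times/2: times(R,d) =?= times(V,R),  times(L,Z) =?= times(times(7,L),L).
Decompose times/2: R =?= V,  d =?= R.
Bind R := V; substituting into the one remaining equation that mentions R gives: d =?= V.
Bind V := d; no other remaining equation mentions V. Substituting into the earlier binding gives R := d.
Decompose times/2: L =?= times(7,L),  Z =?= L.
Occurs check fails: L occurs in times(7,L); the equation L =?= times(7,L) has no finite solution.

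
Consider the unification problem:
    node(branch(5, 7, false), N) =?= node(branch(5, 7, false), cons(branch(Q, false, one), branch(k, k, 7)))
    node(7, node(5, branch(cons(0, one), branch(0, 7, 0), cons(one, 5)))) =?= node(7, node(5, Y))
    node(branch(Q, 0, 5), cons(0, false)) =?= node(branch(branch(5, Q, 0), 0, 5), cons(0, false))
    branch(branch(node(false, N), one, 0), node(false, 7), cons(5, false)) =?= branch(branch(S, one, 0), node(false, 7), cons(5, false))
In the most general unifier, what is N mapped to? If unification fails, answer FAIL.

Decompose node/2: branch(5, 7, false) =?= branch(5, 7, false),  N =?= cons(branch(Q, false, one), branch(k, k, 7)).
Delete trivial equation branch(5, 7, false) =?= branch(5, 7, false).
Bind N := cons(branch(Q, false, one), branch(k, k, 7)); substituting into the one remaining equation that mentions N gives: branch(branch(node(false, cons(branch(Q, false, one), branch(k, k, 7))), one, 0), node(false, 7), cons(5, false)) =?= branch(branch(S, one, 0), node(false, 7), cons(5, false)).
Decompose node/2: 7 =?= 7,  node(5, branch(cons(0, one), branch(0, 7, 0), cons(one, 5))) =?= node(5, Y).
Delete trivial equation 7 =?= 7.
Decompose node/2: 5 =?= 5,  branch(cons(0, one), branch(0, 7, 0), cons(one, 5)) =?= Y.
Delete trivial equation 5 =?= 5.
Bind Y := branch(cons(0, one), branch(0, 7, 0), cons(one, 5)); no other remaining equation mentions Y.
Decompose node/2: branch(Q, 0, 5) =?= branch(branch(5, Q, 0), 0, 5),  cons(0, false) =?= cons(0, false).
Decompose branch/3: Q =?= branch(5, Q, 0),  0 =?= 0,  5 =?= 5.
Occurs check fails: Q occurs in branch(5, Q, 0); the equation Q =?= branch(5, Q, 0) has no finite solution.

FAIL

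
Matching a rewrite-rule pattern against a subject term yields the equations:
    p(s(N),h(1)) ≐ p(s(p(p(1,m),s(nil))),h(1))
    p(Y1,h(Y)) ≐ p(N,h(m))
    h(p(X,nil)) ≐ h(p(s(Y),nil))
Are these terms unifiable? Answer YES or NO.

Decompose p/2: s(N) ≐ s(p(p(1,m),s(nil))),  h(1) ≐ h(1).
Decompose s/1: N ≐ p(p(1,m),s(nil)).
Bind N := p(p(1,m),s(nil)); substituting into the one remaining equation that mentions N gives: p(Y1,h(Y)) ≐ p(p(p(1,m),s(nil)),h(m)).
Delete trivial equation h(1) ≐ h(1).
Decompose p/2: Y1 ≐ p(p(1,m),s(nil)),  h(Y) ≐ h(m).
Bind Y1 := p(p(1,m),s(nil)); no other remaining equation mentions Y1.
Decompose h/1: Y ≐ m.
Bind Y := m; substituting into the remaining equation gives: h(p(X,nil)) ≐ h(p(s(m),nil)).
Decompose h/1: p(X,nil) ≐ p(s(m),nil).
Decompose p/2: X ≐ s(m),  nil ≐ nil.
Bind X := s(m); no other remaining equation mentions X.
Delete trivial equation nil ≐ nil.
No equations remain and no clash or occurs-check failure arose, so a unifier exists.

YES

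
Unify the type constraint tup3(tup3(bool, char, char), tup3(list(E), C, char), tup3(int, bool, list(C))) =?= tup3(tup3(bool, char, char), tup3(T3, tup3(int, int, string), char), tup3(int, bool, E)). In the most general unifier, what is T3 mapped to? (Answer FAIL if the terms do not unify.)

list(list(tup3(int, int, string)))

Decompose tup3/3: tup3(bool, char, char) =?= tup3(bool, char, char),  tup3(list(E), C, char) =?= tup3(T3, tup3(int, int, string), char),  tup3(int, bool, list(C)) =?= tup3(int, bool, E).
Delete trivial equation tup3(bool, char, char) =?= tup3(bool, char, char).
Decompose tup3/3: list(E) =?= T3,  C =?= tup3(int, int, string),  char =?= char.
Bind T3 := list(E); no other remaining equation mentions T3.
Bind C := tup3(int, int, string); substituting into the one remaining equation that mentions C gives: tup3(int, bool, list(tup3(int, int, string))) =?= tup3(int, bool, E).
Delete trivial equation char =?= char.
Decompose tup3/3: int =?= int,  bool =?= bool,  list(tup3(int, int, string)) =?= E.
Delete trivial equation int =?= int.
Delete trivial equation bool =?= bool.
Bind E := list(tup3(int, int, string)). Substituting into the earlier binding gives T3 := list(list(tup3(int, int, string))).
MGU = { T3 := list(list(tup3(int, int, string))), C := tup3(int, int, string), E := list(tup3(int, int, string)) }, so T3 := list(list(tup3(int, int, string))).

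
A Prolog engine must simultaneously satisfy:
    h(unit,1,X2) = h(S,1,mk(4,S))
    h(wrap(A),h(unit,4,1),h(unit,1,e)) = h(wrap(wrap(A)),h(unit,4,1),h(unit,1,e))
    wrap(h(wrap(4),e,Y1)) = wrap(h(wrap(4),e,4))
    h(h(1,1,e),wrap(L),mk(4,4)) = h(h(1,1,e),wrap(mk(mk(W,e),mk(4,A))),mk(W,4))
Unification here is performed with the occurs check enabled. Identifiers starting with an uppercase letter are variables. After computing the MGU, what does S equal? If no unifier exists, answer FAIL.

Decompose h/3: unit = S,  1 = 1,  X2 = mk(4,S).
Bind S := unit; substituting into the one remaining equation that mentions S gives: X2 = mk(4,unit).
Delete trivial equation 1 = 1.
Bind X2 := mk(4,unit); no other remaining equation mentions X2.
Decompose h/3: wrap(A) = wrap(wrap(A)),  h(unit,4,1) = h(unit,4,1),  h(unit,1,e) = h(unit,1,e).
Decompose wrap/1: A = wrap(A).
Occurs check fails: A occurs in wrap(A); the equation A = wrap(A) has no finite solution.

FAIL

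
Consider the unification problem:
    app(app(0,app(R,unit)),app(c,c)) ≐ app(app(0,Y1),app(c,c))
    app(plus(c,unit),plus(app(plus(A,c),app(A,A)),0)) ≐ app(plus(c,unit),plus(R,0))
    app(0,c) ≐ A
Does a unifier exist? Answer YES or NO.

Decompose app/2: app(0,app(R,unit)) ≐ app(0,Y1),  app(c,c) ≐ app(c,c).
Decompose app/2: 0 ≐ 0,  app(R,unit) ≐ Y1.
Delete trivial equation 0 ≐ 0.
Bind Y1 := app(R,unit); no other remaining equation mentions Y1.
Delete trivial equation app(c,c) ≐ app(c,c).
Decompose app/2: plus(c,unit) ≐ plus(c,unit),  plus(app(plus(A,c),app(A,A)),0) ≐ plus(R,0).
Delete trivial equation plus(c,unit) ≐ plus(c,unit).
Decompose plus/2: app(plus(A,c),app(A,A)) ≐ R,  0 ≐ 0.
Bind R := app(plus(A,c),app(A,A)); no other remaining equation mentions R. Substituting into the earlier binding gives Y1 := app(app(plus(A,c),app(A,A)),unit).
Delete trivial equation 0 ≐ 0.
Bind A := app(0,c). Substituting into the earlier bindings gives Y1 := app(app(plus(app(0,c),c),app(app(0,c),app(0,c))),unit), R := app(plus(app(0,c),c),app(app(0,c),app(0,c))).
No equations remain and no clash or occurs-check failure arose, so a unifier exists.

YES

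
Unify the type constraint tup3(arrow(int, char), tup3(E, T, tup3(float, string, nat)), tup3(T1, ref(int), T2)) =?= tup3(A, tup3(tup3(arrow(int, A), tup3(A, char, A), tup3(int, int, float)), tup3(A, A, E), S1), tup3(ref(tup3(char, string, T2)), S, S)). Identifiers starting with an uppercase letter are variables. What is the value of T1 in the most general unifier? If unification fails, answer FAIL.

Decompose tup3/3: arrow(int, char) =?= A,  tup3(E, T, tup3(float, string, nat)) =?= tup3(tup3(arrow(int, A), tup3(A, char, A), tup3(int, int, float)), tup3(A, A, E), S1),  tup3(T1, ref(int), T2) =?= tup3(ref(tup3(char, string, T2)), S, S).
Bind A := arrow(int, char); substituting into the one remaining equation that mentions A gives: tup3(E, T, tup3(float, string, nat)) =?= tup3(tup3(arrow(int, arrow(int, char)), tup3(arrow(int, char), char, arrow(int, char)), tup3(int, int, float)), tup3(arrow(int, char), arrow(int, char), E), S1).
Decompose tup3/3: E =?= tup3(arrow(int, arrow(int, char)), tup3(arrow(int, char), char, arrow(int, char)), tup3(int, int, float)),  T =?= tup3(arrow(int, char), arrow(int, char), E),  tup3(float, string, nat) =?= S1.
Bind E := tup3(arrow(int, arrow(int, char)), tup3(arrow(int, char), char, arrow(int, char)), tup3(int, int, float)); substituting into the one remaining equation that mentions E gives: T =?= tup3(arrow(int, char), arrow(int, char), tup3(arrow(int, arrow(int, char)), tup3(arrow(int, char), char, arrow(int, char)), tup3(int, int, float))).
Bind T := tup3(arrow(int, char), arrow(int, char), tup3(arrow(int, arrow(int, char)), tup3(arrow(int, char), char, arrow(int, char)), tup3(int, int, float))); no other remaining equation mentions T.
Bind S1 := tup3(float, string, nat); no other remaining equation mentions S1.
Decompose tup3/3: T1 =?= ref(tup3(char, string, T2)),  ref(int) =?= S,  T2 =?= S.
Bind T1 := ref(tup3(char, string, T2)); no other remaining equation mentions T1.
Bind S := ref(int); substituting into the remaining equation gives: T2 =?= ref(int).
Bind T2 := ref(int). Substituting into the earlier binding gives T1 := ref(tup3(char, string, ref(int))).
MGU = { A -> arrow(int, char), E -> tup3(arrow(int, arrow(int, char)), tup3(arrow(int, char), char, arrow(int, char)), tup3(int, int, float)), T -> tup3(arrow(int, char), arrow(int, char), tup3(arrow(int, arrow(int, char)), tup3(arrow(int, char), char, arrow(int, char)), tup3(int, int, float))), S1 -> tup3(float, string, nat), T1 -> ref(tup3(char, string, ref(int))), S -> ref(int), T2 -> ref(int) }, so T1 -> ref(tup3(char, string, ref(int))).

ref(tup3(char, string, ref(int)))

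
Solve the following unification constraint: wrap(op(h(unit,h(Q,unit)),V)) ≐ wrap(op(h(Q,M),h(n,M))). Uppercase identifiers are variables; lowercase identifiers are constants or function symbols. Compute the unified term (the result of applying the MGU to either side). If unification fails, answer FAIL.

wrap(op(h(unit,h(unit,unit)),h(n,h(unit,unit))))

Decompose wrap/1: op(h(unit,h(Q,unit)),V) ≐ op(h(Q,M),h(n,M)).
Decompose op/2: h(unit,h(Q,unit)) ≐ h(Q,M),  V ≐ h(n,M).
Decompose h/2: unit ≐ Q,  h(Q,unit) ≐ M.
Bind Q := unit; substituting into the one remaining equation that mentions Q gives: h(unit,unit) ≐ M.
Bind M := h(unit,unit); substituting into the remaining equation gives: V ≐ h(n,h(unit,unit)).
Bind V := h(n,h(unit,unit)).
Applying the MGU to either side gives wrap(op(h(unit,h(unit,unit)),h(n,h(unit,unit)))).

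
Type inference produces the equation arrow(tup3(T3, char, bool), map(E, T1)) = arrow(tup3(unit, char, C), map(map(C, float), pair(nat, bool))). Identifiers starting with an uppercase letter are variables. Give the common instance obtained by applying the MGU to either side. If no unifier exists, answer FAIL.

Decompose arrow/2: tup3(T3, char, bool) = tup3(unit, char, C),  map(E, T1) = map(map(C, float), pair(nat, bool)).
Decompose tup3/3: T3 = unit,  char = char,  bool = C.
Bind T3 := unit; no other remaining equation mentions T3.
Delete trivial equation char = char.
Bind C := bool; substituting into the remaining equation gives: map(E, T1) = map(map(bool, float), pair(nat, bool)).
Decompose map/2: E = map(bool, float),  T1 = pair(nat, bool).
Bind E := map(bool, float); no other remaining equation mentions E.
Bind T1 := pair(nat, bool).
Applying the MGU to either side gives arrow(tup3(unit, char, bool), map(map(bool, float), pair(nat, bool))).

arrow(tup3(unit, char, bool), map(map(bool, float), pair(nat, bool)))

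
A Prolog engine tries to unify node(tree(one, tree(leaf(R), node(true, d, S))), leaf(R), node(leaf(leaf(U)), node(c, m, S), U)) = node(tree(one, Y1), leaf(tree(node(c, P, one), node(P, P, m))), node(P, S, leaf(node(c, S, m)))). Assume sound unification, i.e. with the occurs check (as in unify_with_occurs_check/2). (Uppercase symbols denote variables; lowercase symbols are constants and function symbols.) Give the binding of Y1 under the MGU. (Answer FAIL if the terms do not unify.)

Decompose node/3: tree(one, tree(leaf(R), node(true, d, S))) = tree(one, Y1),  leaf(R) = leaf(tree(node(c, P, one), node(P, P, m))),  node(leaf(leaf(U)), node(c, m, S), U) = node(P, S, leaf(node(c, S, m))).
Decompose tree/2: one = one,  tree(leaf(R), node(true, d, S)) = Y1.
Delete trivial equation one = one.
Bind Y1 := tree(leaf(R), node(true, d, S)); no other remaining equation mentions Y1.
Decompose leaf/1: R = tree(node(c, P, one), node(P, P, m)).
Bind R := tree(node(c, P, one), node(P, P, m)); no other remaining equation mentions R. Substituting into the earlier binding gives Y1 := tree(leaf(tree(node(c, P, one), node(P, P, m))), node(true, d, S)).
Decompose node/3: leaf(leaf(U)) = P,  node(c, m, S) = S,  U = leaf(node(c, S, m)).
Bind P := leaf(leaf(U)); no other remaining equation mentions P. Substituting into the earlier bindings gives Y1 := tree(leaf(tree(node(c, leaf(leaf(U)), one), node(leaf(leaf(U)), leaf(leaf(U)), m))), node(true, d, S)), R := tree(node(c, leaf(leaf(U)), one), node(leaf(leaf(U)), leaf(leaf(U)), m)).
Occurs check fails: S occurs in node(c, m, S); the equation S = node(c, m, S) has no finite solution.

FAIL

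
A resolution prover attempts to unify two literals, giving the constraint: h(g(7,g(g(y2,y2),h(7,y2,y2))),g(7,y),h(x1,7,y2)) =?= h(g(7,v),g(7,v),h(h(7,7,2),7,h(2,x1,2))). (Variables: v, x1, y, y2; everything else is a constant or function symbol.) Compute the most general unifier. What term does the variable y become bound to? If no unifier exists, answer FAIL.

Decompose h/3: g(7,g(g(y2,y2),h(7,y2,y2))) =?= g(7,v),  g(7,y) =?= g(7,v),  h(x1,7,y2) =?= h(h(7,7,2),7,h(2,x1,2)).
Decompose g/2: 7 =?= 7,  g(g(y2,y2),h(7,y2,y2)) =?= v.
Delete trivial equation 7 =?= 7.
Bind v := g(g(y2,y2),h(7,y2,y2)); substituting into the one remaining equation that mentions v gives: g(7,y) =?= g(7,g(g(y2,y2),h(7,y2,y2))).
Decompose g/2: 7 =?= 7,  y =?= g(g(y2,y2),h(7,y2,y2)).
Delete trivial equation 7 =?= 7.
Bind y := g(g(y2,y2),h(7,y2,y2)); no other remaining equation mentions y.
Decompose h/3: x1 =?= h(7,7,2),  7 =?= 7,  y2 =?= h(2,x1,2).
Bind x1 := h(7,7,2); substituting into the one remaining equation that mentions x1 gives: y2 =?= h(2,h(7,7,2),2).
Delete trivial equation 7 =?= 7.
Bind y2 := h(2,h(7,7,2),2). Substituting into the earlier bindings gives v := g(g(h(2,h(7,7,2),2),h(2,h(7,7,2),2)),h(7,h(2,h(7,7,2),2),h(2,h(7,7,2),2))), y := g(g(h(2,h(7,7,2),2),h(2,h(7,7,2),2)),h(7,h(2,h(7,7,2),2),h(2,h(7,7,2),2))).
MGU = { v -> g(g(h(2,h(7,7,2),2),h(2,h(7,7,2),2)),h(7,h(2,h(7,7,2),2),h(2,h(7,7,2),2))), y -> g(g(h(2,h(7,7,2),2),h(2,h(7,7,2),2)),h(7,h(2,h(7,7,2),2),h(2,h(7,7,2),2))), x1 -> h(7,7,2), y2 -> h(2,h(7,7,2),2) }, so y -> g(g(h(2,h(7,7,2),2),h(2,h(7,7,2),2)),h(7,h(2,h(7,7,2),2),h(2,h(7,7,2),2))).

g(g(h(2,h(7,7,2),2),h(2,h(7,7,2),2)),h(7,h(2,h(7,7,2),2),h(2,h(7,7,2),2)))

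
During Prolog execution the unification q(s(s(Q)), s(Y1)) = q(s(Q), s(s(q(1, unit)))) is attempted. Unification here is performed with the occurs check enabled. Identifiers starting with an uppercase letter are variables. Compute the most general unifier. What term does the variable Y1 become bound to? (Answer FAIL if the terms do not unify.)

Decompose q/2: s(s(Q)) = s(Q),  s(Y1) = s(s(q(1, unit))).
Decompose s/1: s(Q) = Q.
Occurs check fails: Q occurs in s(Q); the equation Q = s(Q) has no finite solution.

FAIL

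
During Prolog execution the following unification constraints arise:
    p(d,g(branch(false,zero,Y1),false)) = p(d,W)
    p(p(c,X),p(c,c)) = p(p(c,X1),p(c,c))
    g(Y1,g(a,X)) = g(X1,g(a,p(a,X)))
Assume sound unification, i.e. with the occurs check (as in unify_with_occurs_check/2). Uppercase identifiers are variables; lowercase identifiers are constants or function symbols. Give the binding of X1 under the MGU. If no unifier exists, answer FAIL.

FAIL

Decompose p/2: d = d,  g(branch(false,zero,Y1),false) = W.
Delete trivial equation d = d.
Bind W := g(branch(false,zero,Y1),false); no other remaining equation mentions W.
Decompose p/2: p(c,X) = p(c,X1),  p(c,c) = p(c,c).
Decompose p/2: c = c,  X = X1.
Delete trivial equation c = c.
Bind X := X1; substituting into the one remaining equation that mentions X gives: g(Y1,g(a,X1)) = g(X1,g(a,p(a,X1))).
Delete trivial equation p(c,c) = p(c,c).
Decompose g/2: Y1 = X1,  g(a,X1) = g(a,p(a,X1)).
Bind Y1 := X1; no other remaining equation mentions Y1. Substituting into the earlier binding gives W := g(branch(false,zero,X1),false).
Decompose g/2: a = a,  X1 = p(a,X1).
Delete trivial equation a = a.
Occurs check fails: X1 occurs in p(a,X1); the equation X1 = p(a,X1) has no finite solution.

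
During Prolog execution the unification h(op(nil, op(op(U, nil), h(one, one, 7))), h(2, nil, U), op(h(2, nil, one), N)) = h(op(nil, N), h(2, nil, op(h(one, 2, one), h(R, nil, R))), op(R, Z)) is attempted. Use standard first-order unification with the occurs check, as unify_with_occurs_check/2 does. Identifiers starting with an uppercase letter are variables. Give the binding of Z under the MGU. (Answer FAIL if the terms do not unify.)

Decompose h/3: op(nil, op(op(U, nil), h(one, one, 7))) = op(nil, N),  h(2, nil, U) = h(2, nil, op(h(one, 2, one), h(R, nil, R))),  op(h(2, nil, one), N) = op(R, Z).
Decompose op/2: nil = nil,  op(op(U, nil), h(one, one, 7)) = N.
Delete trivial equation nil = nil.
Bind N := op(op(U, nil), h(one, one, 7)); substituting into the one remaining equation that mentions N gives: op(h(2, nil, one), op(op(U, nil), h(one, one, 7))) = op(R, Z).
Decompose h/3: 2 = 2,  nil = nil,  U = op(h(one, 2, one), h(R, nil, R)).
Delete trivial equation 2 = 2.
Delete trivial equation nil = nil.
Bind U := op(h(one, 2, one), h(R, nil, R)); substituting into the remaining equation gives: op(h(2, nil, one), op(op(op(h(one, 2, one), h(R, nil, R)), nil), h(one, one, 7))) = op(R, Z). Substituting into the earlier binding gives N := op(op(op(h(one, 2, one), h(R, nil, R)), nil), h(one, one, 7)).
Decompose op/2: h(2, nil, one) = R,  op(op(op(h(one, 2, one), h(R, nil, R)), nil), h(one, one, 7)) = Z.
Bind R := h(2, nil, one); substituting into the remaining equation gives: op(op(op(h(one, 2, one), h(h(2, nil, one), nil, h(2, nil, one))), nil), h(one, one, 7)) = Z. Substituting into the earlier bindings gives N := op(op(op(h(one, 2, one), h(h(2, nil, one), nil, h(2, nil, one))), nil), h(one, one, 7)), U := op(h(one, 2, one), h(h(2, nil, one), nil, h(2, nil, one))).
Bind Z := op(op(op(h(one, 2, one), h(h(2, nil, one), nil, h(2, nil, one))), nil), h(one, one, 7)).
MGU = { N = op(op(op(h(one, 2, one), h(h(2, nil, one), nil, h(2, nil, one))), nil), h(one, one, 7)), U = op(h(one, 2, one), h(h(2, nil, one), nil, h(2, nil, one))), R = h(2, nil, one), Z = op(op(op(h(one, 2, one), h(h(2, nil, one), nil, h(2, nil, one))), nil), h(one, one, 7)) }, so Z = op(op(op(h(one, 2, one), h(h(2, nil, one), nil, h(2, nil, one))), nil), h(one, one, 7)).

op(op(op(h(one, 2, one), h(h(2, nil, one), nil, h(2, nil, one))), nil), h(one, one, 7))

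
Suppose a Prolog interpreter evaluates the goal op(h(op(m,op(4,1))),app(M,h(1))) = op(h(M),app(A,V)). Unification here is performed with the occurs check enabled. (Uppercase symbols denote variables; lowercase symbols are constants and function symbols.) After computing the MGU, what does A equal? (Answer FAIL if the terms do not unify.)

op(m,op(4,1))

Decompose op/2: h(op(m,op(4,1))) = h(M),  app(M,h(1)) = app(A,V).
Decompose h/1: op(m,op(4,1)) = M.
Bind M := op(m,op(4,1)); substituting into the remaining equation gives: app(op(m,op(4,1)),h(1)) = app(A,V).
Decompose app/2: op(m,op(4,1)) = A,  h(1) = V.
Bind A := op(m,op(4,1)); no other remaining equation mentions A.
Bind V := h(1).
MGU = { M = op(m,op(4,1)), A = op(m,op(4,1)), V = h(1) }, so A = op(m,op(4,1)).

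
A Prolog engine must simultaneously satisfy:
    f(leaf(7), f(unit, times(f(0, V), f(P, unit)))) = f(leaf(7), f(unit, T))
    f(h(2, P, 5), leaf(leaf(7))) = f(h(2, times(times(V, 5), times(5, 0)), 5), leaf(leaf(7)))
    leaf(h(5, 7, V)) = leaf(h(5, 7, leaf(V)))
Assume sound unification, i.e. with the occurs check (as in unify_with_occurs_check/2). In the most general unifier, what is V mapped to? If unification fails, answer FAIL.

FAIL

Decompose f/2: leaf(7) = leaf(7),  f(unit, times(f(0, V), f(P, unit))) = f(unit, T).
Delete trivial equation leaf(7) = leaf(7).
Decompose f/2: unit = unit,  times(f(0, V), f(P, unit)) = T.
Delete trivial equation unit = unit.
Bind T := times(f(0, V), f(P, unit)); no other remaining equation mentions T.
Decompose f/2: h(2, P, 5) = h(2, times(times(V, 5), times(5, 0)), 5),  leaf(leaf(7)) = leaf(leaf(7)).
Decompose h/3: 2 = 2,  P = times(times(V, 5), times(5, 0)),  5 = 5.
Delete trivial equation 2 = 2.
Bind P := times(times(V, 5), times(5, 0)); no other remaining equation mentions P. Substituting into the earlier binding gives T := times(f(0, V), f(times(times(V, 5), times(5, 0)), unit)).
Delete trivial equation 5 = 5.
Delete trivial equation leaf(leaf(7)) = leaf(leaf(7)).
Decompose leaf/1: h(5, 7, V) = h(5, 7, leaf(V)).
Decompose h/3: 5 = 5,  7 = 7,  V = leaf(V).
Delete trivial equation 5 = 5.
Delete trivial equation 7 = 7.
Occurs check fails: V occurs in leaf(V); the equation V = leaf(V) has no finite solution.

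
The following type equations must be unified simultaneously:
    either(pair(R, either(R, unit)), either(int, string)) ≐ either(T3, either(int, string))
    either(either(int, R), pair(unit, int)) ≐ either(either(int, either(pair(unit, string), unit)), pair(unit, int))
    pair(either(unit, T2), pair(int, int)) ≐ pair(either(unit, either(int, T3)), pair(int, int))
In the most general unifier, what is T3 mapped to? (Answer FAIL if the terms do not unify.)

pair(either(pair(unit, string), unit), either(either(pair(unit, string), unit), unit))

Decompose either/2: pair(R, either(R, unit)) ≐ T3,  either(int, string) ≐ either(int, string).
Bind T3 := pair(R, either(R, unit)); substituting into the one remaining equation that mentions T3 gives: pair(either(unit, T2), pair(int, int)) ≐ pair(either(unit, either(int, pair(R, either(R, unit)))), pair(int, int)).
Delete trivial equation either(int, string) ≐ either(int, string).
Decompose either/2: either(int, R) ≐ either(int, either(pair(unit, string), unit)),  pair(unit, int) ≐ pair(unit, int).
Decompose either/2: int ≐ int,  R ≐ either(pair(unit, string), unit).
Delete trivial equation int ≐ int.
Bind R := either(pair(unit, string), unit); substituting into the one remaining equation that mentions R gives: pair(either(unit, T2), pair(int, int)) ≐ pair(either(unit, either(int, pair(either(pair(unit, string), unit), either(either(pair(unit, string), unit), unit)))), pair(int, int)). Substituting into the earlier binding gives T3 := pair(either(pair(unit, string), unit), either(either(pair(unit, string), unit), unit)).
Delete trivial equation pair(unit, int) ≐ pair(unit, int).
Decompose pair/2: either(unit, T2) ≐ either(unit, either(int, pair(either(pair(unit, string), unit), either(either(pair(unit, string), unit), unit)))),  pair(int, int) ≐ pair(int, int).
Decompose either/2: unit ≐ unit,  T2 ≐ either(int, pair(either(pair(unit, string), unit), either(either(pair(unit, string), unit), unit))).
Delete trivial equation unit ≐ unit.
Bind T2 := either(int, pair(either(pair(unit, string), unit), either(either(pair(unit, string), unit), unit))); no other remaining equation mentions T2.
Delete trivial equation pair(int, int) ≐ pair(int, int).
MGU = { T3 -> pair(either(pair(unit, string), unit), either(either(pair(unit, string), unit), unit)), R -> either(pair(unit, string), unit), T2 -> either(int, pair(either(pair(unit, string), unit), either(either(pair(unit, string), unit), unit))) }, so T3 -> pair(either(pair(unit, string), unit), either(either(pair(unit, string), unit), unit)).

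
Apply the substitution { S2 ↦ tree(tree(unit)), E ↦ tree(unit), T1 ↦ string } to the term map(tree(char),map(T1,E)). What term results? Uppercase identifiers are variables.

Replace each occurrence of E with tree(unit).
Replace each occurrence of T1 with string.
Result: map(tree(char),map(string,tree(unit))).

map(tree(char),map(string,tree(unit)))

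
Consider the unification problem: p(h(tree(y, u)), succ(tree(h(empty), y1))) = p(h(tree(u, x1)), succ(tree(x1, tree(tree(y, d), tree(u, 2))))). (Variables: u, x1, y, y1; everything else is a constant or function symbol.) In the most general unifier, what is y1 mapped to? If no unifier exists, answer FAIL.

Decompose p/2: h(tree(y, u)) = h(tree(u, x1)),  succ(tree(h(empty), y1)) = succ(tree(x1, tree(tree(y, d), tree(u, 2)))).
Decompose h/1: tree(y, u) = tree(u, x1).
Decompose tree/2: y = u,  u = x1.
Bind y := u; substituting into the one remaining equation that mentions y gives: succ(tree(h(empty), y1)) = succ(tree(x1, tree(tree(u, d), tree(u, 2)))).
Bind u := x1; substituting into the remaining equation gives: succ(tree(h(empty), y1)) = succ(tree(x1, tree(tree(x1, d), tree(x1, 2)))). Substituting into the earlier binding gives y := x1.
Decompose succ/1: tree(h(empty), y1) = tree(x1, tree(tree(x1, d), tree(x1, 2))).
Decompose tree/2: h(empty) = x1,  y1 = tree(tree(x1, d), tree(x1, 2)).
Bind x1 := h(empty); substituting into the remaining equation gives: y1 = tree(tree(h(empty), d), tree(h(empty), 2)). Substituting into the earlier bindings gives y := h(empty), u := h(empty).
Bind y1 := tree(tree(h(empty), d), tree(h(empty), 2)).
MGU = { y -> h(empty), u -> h(empty), x1 -> h(empty), y1 -> tree(tree(h(empty), d), tree(h(empty), 2)) }, so y1 -> tree(tree(h(empty), d), tree(h(empty), 2)).

tree(tree(h(empty), d), tree(h(empty), 2))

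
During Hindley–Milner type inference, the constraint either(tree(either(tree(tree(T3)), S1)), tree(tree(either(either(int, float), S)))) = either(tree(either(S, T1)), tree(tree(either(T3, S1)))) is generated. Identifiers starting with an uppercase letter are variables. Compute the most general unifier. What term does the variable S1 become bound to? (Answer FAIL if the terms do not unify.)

Decompose either/2: tree(either(tree(tree(T3)), S1)) = tree(either(S, T1)),  tree(tree(either(either(int, float), S))) = tree(tree(either(T3, S1))).
Decompose tree/1: either(tree(tree(T3)), S1) = either(S, T1).
Decompose either/2: tree(tree(T3)) = S,  S1 = T1.
Bind S := tree(tree(T3)); substituting into the one remaining equation that mentions S gives: tree(tree(either(either(int, float), tree(tree(T3))))) = tree(tree(either(T3, S1))).
Bind S1 := T1; substituting into the remaining equation gives: tree(tree(either(either(int, float), tree(tree(T3))))) = tree(tree(either(T3, T1))).
Decompose tree/1: tree(either(either(int, float), tree(tree(T3)))) = tree(either(T3, T1)).
Decompose tree/1: either(either(int, float), tree(tree(T3))) = either(T3, T1).
Decompose either/2: either(int, float) = T3,  tree(tree(T3)) = T1.
Bind T3 := either(int, float); substituting into the remaining equation gives: tree(tree(either(int, float))) = T1. Substituting into the earlier binding gives S := tree(tree(either(int, float))).
Bind T1 := tree(tree(either(int, float))). Substituting into the earlier binding gives S1 := tree(tree(either(int, float))).
MGU = { S := tree(tree(either(int, float))), S1 := tree(tree(either(int, float))), T3 := either(int, float), T1 := tree(tree(either(int, float))) }, so S1 := tree(tree(either(int, float))).

tree(tree(either(int, float)))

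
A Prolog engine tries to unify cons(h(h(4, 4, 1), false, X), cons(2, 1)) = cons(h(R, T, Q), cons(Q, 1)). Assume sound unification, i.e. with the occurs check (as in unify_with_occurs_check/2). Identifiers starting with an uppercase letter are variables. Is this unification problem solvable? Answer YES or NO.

YES

Decompose cons/2: h(h(4, 4, 1), false, X) = h(R, T, Q),  cons(2, 1) = cons(Q, 1).
Decompose h/3: h(4, 4, 1) = R,  false = T,  X = Q.
Bind R := h(4, 4, 1); no other remaining equation mentions R.
Bind T := false; no other remaining equation mentions T.
Bind X := Q; no other remaining equation mentions X.
Decompose cons/2: 2 = Q,  1 = 1.
Bind Q := 2; no other remaining equation mentions Q. Substituting into the earlier binding gives X := 2.
Delete trivial equation 1 = 1.
No equations remain and no clash or occurs-check failure arose, so a unifier exists.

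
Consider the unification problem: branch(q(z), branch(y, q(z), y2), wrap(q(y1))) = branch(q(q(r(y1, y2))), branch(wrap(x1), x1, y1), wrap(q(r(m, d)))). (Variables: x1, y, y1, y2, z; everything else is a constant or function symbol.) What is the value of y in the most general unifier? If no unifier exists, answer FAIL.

wrap(q(q(r(r(m, d), r(m, d)))))

Decompose branch/3: q(z) = q(q(r(y1, y2))),  branch(y, q(z), y2) = branch(wrap(x1), x1, y1),  wrap(q(y1)) = wrap(q(r(m, d))).
Decompose q/1: z = q(r(y1, y2)).
Bind z := q(r(y1, y2)); substituting into the one remaining equation that mentions z gives: branch(y, q(q(r(y1, y2))), y2) = branch(wrap(x1), x1, y1).
Decompose branch/3: y = wrap(x1),  q(q(r(y1, y2))) = x1,  y2 = y1.
Bind y := wrap(x1); no other remaining equation mentions y.
Bind x1 := q(q(r(y1, y2))); no other remaining equation mentions x1. Substituting into the earlier binding gives y := wrap(q(q(r(y1, y2)))).
Bind y2 := y1; no other remaining equation mentions y2. Substituting into the earlier bindings gives z := q(r(y1, y1)), y := wrap(q(q(r(y1, y1)))), x1 := q(q(r(y1, y1))).
Decompose wrap/1: q(y1) = q(r(m, d)).
Decompose q/1: y1 = r(m, d).
Bind y1 := r(m, d). Substituting into the earlier bindings gives z := q(r(r(m, d), r(m, d))), y := wrap(q(q(r(r(m, d), r(m, d))))), x1 := q(q(r(r(m, d), r(m, d)))), y2 := r(m, d).
MGU = { z -> q(r(r(m, d), r(m, d))), y -> wrap(q(q(r(r(m, d), r(m, d))))), x1 -> q(q(r(r(m, d), r(m, d)))), y2 -> r(m, d), y1 -> r(m, d) }, so y -> wrap(q(q(r(r(m, d), r(m, d))))).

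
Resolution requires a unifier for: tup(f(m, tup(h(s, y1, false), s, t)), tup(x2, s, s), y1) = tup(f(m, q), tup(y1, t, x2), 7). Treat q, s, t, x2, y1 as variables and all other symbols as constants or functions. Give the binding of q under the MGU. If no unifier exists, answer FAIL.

Decompose tup/3: f(m, tup(h(s, y1, false), s, t)) = f(m, q),  tup(x2, s, s) = tup(y1, t, x2),  y1 = 7.
Decompose f/2: m = m,  tup(h(s, y1, false), s, t) = q.
Delete trivial equation m = m.
Bind q := tup(h(s, y1, false), s, t); no other remaining equation mentions q.
Decompose tup/3: x2 = y1,  s = t,  s = x2.
Bind x2 := y1; substituting into the one remaining equation that mentions x2 gives: s = y1.
Bind s := t; substituting into the one remaining equation that mentions s gives: t = y1. Substituting into the earlier binding gives q := tup(h(t, y1, false), t, t).
Bind t := y1; no other remaining equation mentions t. Substituting into the earlier bindings gives q := tup(h(y1, y1, false), y1, y1), s := y1.
Bind y1 := 7. Substituting into the earlier bindings gives q := tup(h(7, 7, false), 7, 7), x2 := 7, s := 7, t := 7.
MGU = { q -> tup(h(7, 7, false), 7, 7), x2 -> 7, s -> 7, t -> 7, y1 -> 7 }, so q -> tup(h(7, 7, false), 7, 7).

tup(h(7, 7, false), 7, 7)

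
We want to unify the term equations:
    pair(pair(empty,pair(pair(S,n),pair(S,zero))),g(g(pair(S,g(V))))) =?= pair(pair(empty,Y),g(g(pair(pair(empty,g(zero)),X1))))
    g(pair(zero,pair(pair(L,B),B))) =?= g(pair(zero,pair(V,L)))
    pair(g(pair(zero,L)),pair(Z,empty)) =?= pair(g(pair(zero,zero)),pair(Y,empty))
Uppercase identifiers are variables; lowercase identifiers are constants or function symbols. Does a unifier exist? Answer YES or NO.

YES

Decompose pair/2: pair(empty,pair(pair(S,n),pair(S,zero))) =?= pair(empty,Y),  g(g(pair(S,g(V)))) =?= g(g(pair(pair(empty,g(zero)),X1))).
Decompose pair/2: empty =?= empty,  pair(pair(S,n),pair(S,zero)) =?= Y.
Delete trivial equation empty =?= empty.
Bind Y := pair(pair(S,n),pair(S,zero)); substituting into the one remaining equation that mentions Y gives: pair(g(pair(zero,L)),pair(Z,empty)) =?= pair(g(pair(zero,zero)),pair(pair(pair(S,n),pair(S,zero)),empty)).
Decompose g/1: g(pair(S,g(V))) =?= g(pair(pair(empty,g(zero)),X1)).
Decompose g/1: pair(S,g(V)) =?= pair(pair(empty,g(zero)),X1).
Decompose pair/2: S =?= pair(empty,g(zero)),  g(V) =?= X1.
Bind S := pair(empty,g(zero)); substituting into the one remaining equation that mentions S gives: pair(g(pair(zero,L)),pair(Z,empty)) =?= pair(g(pair(zero,zero)),pair(pair(pair(pair(empty,g(zero)),n),pair(pair(empty,g(zero)),zero)),empty)). Substituting into the earlier binding gives Y := pair(pair(pair(empty,g(zero)),n),pair(pair(empty,g(zero)),zero)).
Bind X1 := g(V); no other remaining equation mentions X1.
Decompose g/1: pair(zero,pair(pair(L,B),B)) =?= pair(zero,pair(V,L)).
Decompose pair/2: zero =?= zero,  pair(pair(L,B),B) =?= pair(V,L).
Delete trivial equation zero =?= zero.
Decompose pair/2: pair(L,B) =?= V,  B =?= L.
Bind V := pair(L,B); no other remaining equation mentions V. Substituting into the earlier binding gives X1 := g(pair(L,B)).
Bind B := L; no other remaining equation mentions B. Substituting into the earlier bindings gives X1 := g(pair(L,L)), V := pair(L,L).
Decompose pair/2: g(pair(zero,L)) =?= g(pair(zero,zero)),  pair(Z,empty) =?= pair(pair(pair(pair(empty,g(zero)),n),pair(pair(empty,g(zero)),zero)),empty).
Decompose g/1: pair(zero,L) =?= pair(zero,zero).
Decompose pair/2: zero =?= zero,  L =?= zero.
Delete trivial equation zero =?= zero.
Bind L := zero; no other remaining equation mentions L. Substituting into the earlier bindings gives X1 := g(pair(zero,zero)), V := pair(zero,zero), B := zero.
Decompose pair/2: Z =?= pair(pair(pair(empty,g(zero)),n),pair(pair(empty,g(zero)),zero)),  empty =?= empty.
Bind Z := pair(pair(pair(empty,g(zero)),n),pair(pair(empty,g(zero)),zero)); no other remaining equation mentions Z.
Delete trivial equation empty =?= empty.
No equations remain and no clash or occurs-check failure arose, so a unifier exists.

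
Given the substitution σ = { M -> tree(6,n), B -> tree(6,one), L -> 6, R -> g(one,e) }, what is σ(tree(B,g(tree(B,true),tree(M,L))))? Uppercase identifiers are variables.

Replace each occurrence of M with tree(6,n).
Replace each occurrence of B with tree(6,one).
Replace each occurrence of L with 6.
Result: tree(tree(6,one),g(tree(tree(6,one),true),tree(tree(6,n),6))).

tree(tree(6,one),g(tree(tree(6,one),true),tree(tree(6,n),6)))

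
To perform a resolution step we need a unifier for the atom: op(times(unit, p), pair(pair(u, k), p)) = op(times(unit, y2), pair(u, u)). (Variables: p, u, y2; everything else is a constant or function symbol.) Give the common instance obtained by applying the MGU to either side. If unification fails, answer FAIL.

FAIL

Decompose op/2: times(unit, p) = times(unit, y2),  pair(pair(u, k), p) = pair(u, u).
Decompose times/2: unit = unit,  p = y2.
Delete trivial equation unit = unit.
Bind p := y2; substituting into the remaining equation gives: pair(pair(u, k), y2) = pair(u, u).
Decompose pair/2: pair(u, k) = u,  y2 = u.
Occurs check fails: u occurs in pair(u, k); the equation u = pair(u, k) has no finite solution.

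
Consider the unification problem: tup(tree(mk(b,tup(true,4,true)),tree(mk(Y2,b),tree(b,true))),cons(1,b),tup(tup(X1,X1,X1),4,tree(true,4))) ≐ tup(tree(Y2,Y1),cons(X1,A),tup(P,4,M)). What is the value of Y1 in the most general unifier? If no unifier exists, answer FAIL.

tree(mk(mk(b,tup(true,4,true)),b),tree(b,true))

Decompose tup/3: tree(mk(b,tup(true,4,true)),tree(mk(Y2,b),tree(b,true))) ≐ tree(Y2,Y1),  cons(1,b) ≐ cons(X1,A),  tup(tup(X1,X1,X1),4,tree(true,4)) ≐ tup(P,4,M).
Decompose tree/2: mk(b,tup(true,4,true)) ≐ Y2,  tree(mk(Y2,b),tree(b,true)) ≐ Y1.
Bind Y2 := mk(b,tup(true,4,true)); substituting into the one remaining equation that mentions Y2 gives: tree(mk(mk(b,tup(true,4,true)),b),tree(b,true)) ≐ Y1.
Bind Y1 := tree(mk(mk(b,tup(true,4,true)),b),tree(b,true)); no other remaining equation mentions Y1.
Decompose cons/2: 1 ≐ X1,  b ≐ A.
Bind X1 := 1; substituting into the one remaining equation that mentions X1 gives: tup(tup(1,1,1),4,tree(true,4)) ≐ tup(P,4,M).
Bind A := b; no other remaining equation mentions A.
Decompose tup/3: tup(1,1,1) ≐ P,  4 ≐ 4,  tree(true,4) ≐ M.
Bind P := tup(1,1,1); no other remaining equation mentions P.
Delete trivial equation 4 ≐ 4.
Bind M := tree(true,4).
MGU = { Y2 -> mk(b,tup(true,4,true)), Y1 -> tree(mk(mk(b,tup(true,4,true)),b),tree(b,true)), X1 -> 1, A -> b, P -> tup(1,1,1), M -> tree(true,4) }, so Y1 -> tree(mk(mk(b,tup(true,4,true)),b),tree(b,true)).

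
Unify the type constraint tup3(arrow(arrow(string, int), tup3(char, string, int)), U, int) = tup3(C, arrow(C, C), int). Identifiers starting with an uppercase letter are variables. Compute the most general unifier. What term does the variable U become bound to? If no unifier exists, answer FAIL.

Decompose tup3/3: arrow(arrow(string, int), tup3(char, string, int)) = C,  U = arrow(C, C),  int = int.
Bind C := arrow(arrow(string, int), tup3(char, string, int)); substituting into the one remaining equation that mentions C gives: U = arrow(arrow(arrow(string, int), tup3(char, string, int)), arrow(arrow(string, int), tup3(char, string, int))).
Bind U := arrow(arrow(arrow(string, int), tup3(char, string, int)), arrow(arrow(string, int), tup3(char, string, int))); no other remaining equation mentions U.
Delete trivial equation int = int.
MGU = { C ↦ arrow(arrow(string, int), tup3(char, string, int)), U ↦ arrow(arrow(arrow(string, int), tup3(char, string, int)), arrow(arrow(string, int), tup3(char, string, int))) }, so U ↦ arrow(arrow(arrow(string, int), tup3(char, string, int)), arrow(arrow(string, int), tup3(char, string, int))).

arrow(arrow(arrow(string, int), tup3(char, string, int)), arrow(arrow(string, int), tup3(char, string, int)))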